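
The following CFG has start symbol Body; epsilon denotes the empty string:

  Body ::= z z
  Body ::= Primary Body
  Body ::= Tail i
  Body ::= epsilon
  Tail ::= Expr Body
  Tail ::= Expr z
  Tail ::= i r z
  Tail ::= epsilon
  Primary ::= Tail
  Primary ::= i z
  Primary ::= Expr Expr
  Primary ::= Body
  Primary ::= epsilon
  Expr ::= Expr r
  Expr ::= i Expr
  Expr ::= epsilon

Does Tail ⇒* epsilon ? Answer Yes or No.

Yes

Tail has an epsilon-production, so Tail ⇒ epsilon.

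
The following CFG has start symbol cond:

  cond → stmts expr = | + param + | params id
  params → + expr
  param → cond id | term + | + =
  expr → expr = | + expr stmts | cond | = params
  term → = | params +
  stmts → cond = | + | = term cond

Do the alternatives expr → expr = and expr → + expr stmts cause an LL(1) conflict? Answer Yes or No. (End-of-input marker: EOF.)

FIRST(expr =) = { +, = } and FIRST(+ expr stmts) = { + }.
Both contain +, so the two alternatives are not disjoint — LL(1) conflict.

Yes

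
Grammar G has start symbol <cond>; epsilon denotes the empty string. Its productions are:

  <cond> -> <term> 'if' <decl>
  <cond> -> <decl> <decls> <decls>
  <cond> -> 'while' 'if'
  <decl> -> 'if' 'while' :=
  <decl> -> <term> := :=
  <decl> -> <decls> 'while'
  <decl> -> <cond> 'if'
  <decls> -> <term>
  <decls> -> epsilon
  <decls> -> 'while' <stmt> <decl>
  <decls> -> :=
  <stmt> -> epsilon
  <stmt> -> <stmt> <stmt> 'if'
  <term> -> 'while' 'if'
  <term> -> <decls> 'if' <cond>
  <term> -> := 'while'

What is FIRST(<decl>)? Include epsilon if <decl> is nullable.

{ 'if', 'while', := }

<decl> -> 'if' 'while' := contributes {'if'}.
From <decl> -> <term> := :=: add FIRST(<term>) = { 'if', 'while', := }.
From <decl> -> <decls> 'while': <decls> nullable, take FIRST(<decls>) ∪ {'while'} = { 'if', 'while', := }.
From <decl> -> <cond> 'if': add FIRST(<cond>) = { 'if', 'while', := }.
Union: FIRST(<decl>) = { 'if', 'while', := }.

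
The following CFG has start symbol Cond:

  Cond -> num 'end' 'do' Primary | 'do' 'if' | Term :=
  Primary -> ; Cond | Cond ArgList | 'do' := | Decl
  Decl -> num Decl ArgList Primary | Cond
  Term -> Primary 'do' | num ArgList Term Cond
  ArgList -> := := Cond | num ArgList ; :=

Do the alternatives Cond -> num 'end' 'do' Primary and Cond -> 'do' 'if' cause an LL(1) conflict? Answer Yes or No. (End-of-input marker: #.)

No

FIRST(num 'end' 'do' Primary) = { num } and FIRST('do' 'if') = { 'do' }.
The FIRST sets are disjoint and neither alternative is nullable — no conflict.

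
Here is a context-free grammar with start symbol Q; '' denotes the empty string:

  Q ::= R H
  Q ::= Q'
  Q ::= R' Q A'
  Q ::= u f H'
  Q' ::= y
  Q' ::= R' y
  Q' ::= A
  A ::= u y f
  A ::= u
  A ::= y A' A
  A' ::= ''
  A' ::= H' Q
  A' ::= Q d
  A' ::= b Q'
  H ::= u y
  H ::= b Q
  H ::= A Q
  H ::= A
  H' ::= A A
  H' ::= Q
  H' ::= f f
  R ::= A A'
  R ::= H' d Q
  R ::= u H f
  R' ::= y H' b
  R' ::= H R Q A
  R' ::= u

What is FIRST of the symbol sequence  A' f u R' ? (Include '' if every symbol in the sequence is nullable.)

{ b, f, u, y }

Add FIRST(A')\{''} = { b, f, u, y }; A' is nullable, continue.
f is a terminal; add {f} and stop.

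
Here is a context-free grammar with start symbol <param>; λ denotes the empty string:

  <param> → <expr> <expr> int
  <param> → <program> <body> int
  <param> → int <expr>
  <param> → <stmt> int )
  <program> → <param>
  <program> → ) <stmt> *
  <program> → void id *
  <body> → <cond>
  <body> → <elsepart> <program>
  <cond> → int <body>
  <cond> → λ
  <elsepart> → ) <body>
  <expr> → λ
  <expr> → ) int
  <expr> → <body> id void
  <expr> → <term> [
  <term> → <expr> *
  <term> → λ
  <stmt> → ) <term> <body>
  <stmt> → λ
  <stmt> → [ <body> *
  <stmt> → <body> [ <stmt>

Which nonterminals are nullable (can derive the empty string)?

Directly nullable (have an λ-production): <cond>, <expr>, <term>, <stmt>.
<body> → <cond> with every symbol nullable, so <body> is nullable.
No other nonterminal has a production whose RHS symbols are all nullable.

{ <body>, <cond>, <expr>, <stmt>, <term> }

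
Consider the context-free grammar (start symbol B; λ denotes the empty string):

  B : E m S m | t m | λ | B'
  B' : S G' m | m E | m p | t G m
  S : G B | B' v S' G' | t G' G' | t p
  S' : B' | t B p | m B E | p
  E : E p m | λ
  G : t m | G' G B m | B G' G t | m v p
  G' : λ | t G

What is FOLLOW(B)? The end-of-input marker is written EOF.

B is the start symbol, so EOF ∈ FOLLOW(B).
In S : G B: B is at the end, add FOLLOW(S) = { m, t }.
In S' : t B p: add FIRST(p) = { p }.
In S' : m B E: add FIRST(E)\{λ} = { p }.
  Since E is nullable, also add FOLLOW(S') = { m, t }.
In G : G' G B m: add FIRST(m) = { m }.
In G : B G' G t: add FIRST(G' G t) = { m, p, t }.
Union: FOLLOW(B) = { EOF, m, p, t }.

{ EOF, m, p, t }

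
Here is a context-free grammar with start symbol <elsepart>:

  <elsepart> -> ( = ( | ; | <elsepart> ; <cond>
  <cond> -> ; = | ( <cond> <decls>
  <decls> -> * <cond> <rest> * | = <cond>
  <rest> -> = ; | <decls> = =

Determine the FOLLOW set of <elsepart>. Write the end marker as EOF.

{ EOF, ; }

<elsepart> is the start symbol, so EOF ∈ FOLLOW(<elsepart>).
In <elsepart> -> <elsepart> ; <cond>: add FIRST(; <cond>) = { ; }.
Union: FOLLOW(<elsepart>) = { EOF, ; }.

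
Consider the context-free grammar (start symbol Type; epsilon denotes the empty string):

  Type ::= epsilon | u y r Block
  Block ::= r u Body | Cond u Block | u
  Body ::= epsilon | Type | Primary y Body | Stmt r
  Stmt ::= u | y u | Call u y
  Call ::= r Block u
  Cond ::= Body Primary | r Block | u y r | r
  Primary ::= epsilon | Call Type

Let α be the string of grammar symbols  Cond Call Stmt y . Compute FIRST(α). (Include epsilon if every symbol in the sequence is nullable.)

{ r, u, y }

Add FIRST(Cond)\{epsilon} = { r, u, y }; Cond is nullable, continue.
Add FIRST(Call) = { r }; Call is not nullable, stop.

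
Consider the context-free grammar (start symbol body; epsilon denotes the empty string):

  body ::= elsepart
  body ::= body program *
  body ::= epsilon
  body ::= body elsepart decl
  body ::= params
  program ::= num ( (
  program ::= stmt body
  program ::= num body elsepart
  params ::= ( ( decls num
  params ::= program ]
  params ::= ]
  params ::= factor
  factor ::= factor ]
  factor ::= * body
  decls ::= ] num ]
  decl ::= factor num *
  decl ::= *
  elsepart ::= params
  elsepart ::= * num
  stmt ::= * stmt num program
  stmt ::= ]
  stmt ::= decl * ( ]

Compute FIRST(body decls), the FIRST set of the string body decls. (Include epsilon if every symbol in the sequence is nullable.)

{ (, *, ], num }

Add FIRST(body)\{epsilon} = { (, *, ], num }; body is nullable, continue.
Add FIRST(decls) = { ] }; decls is not nullable, stop.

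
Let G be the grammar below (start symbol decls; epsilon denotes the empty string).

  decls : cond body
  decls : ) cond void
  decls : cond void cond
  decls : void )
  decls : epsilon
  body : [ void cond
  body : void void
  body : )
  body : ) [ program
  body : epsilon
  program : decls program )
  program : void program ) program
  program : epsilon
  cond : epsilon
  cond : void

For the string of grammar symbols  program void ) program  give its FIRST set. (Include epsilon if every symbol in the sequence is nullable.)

{ ), [, void }

Add FIRST(program)\{epsilon} = { ), [, void }; program is nullable, continue.
void is a terminal; add {void} and stop.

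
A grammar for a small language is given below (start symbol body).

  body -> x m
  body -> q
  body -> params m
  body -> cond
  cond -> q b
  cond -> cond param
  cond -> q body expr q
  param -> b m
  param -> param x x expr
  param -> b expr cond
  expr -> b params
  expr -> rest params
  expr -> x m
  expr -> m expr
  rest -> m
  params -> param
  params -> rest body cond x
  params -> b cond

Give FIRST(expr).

{ b, m, x }

expr -> b params contributes {b}.
From expr -> rest params: add FIRST(rest) = { m }.
expr -> x m contributes {x}.
expr -> m expr contributes {m}.
Union: FIRST(expr) = { b, m, x }.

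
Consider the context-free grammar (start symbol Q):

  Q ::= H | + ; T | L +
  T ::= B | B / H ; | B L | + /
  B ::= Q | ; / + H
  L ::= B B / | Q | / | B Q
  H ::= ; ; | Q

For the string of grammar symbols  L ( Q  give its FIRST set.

Add FIRST(L) = { +, /, ; }; L is not nullable, stop.

{ +, /, ; }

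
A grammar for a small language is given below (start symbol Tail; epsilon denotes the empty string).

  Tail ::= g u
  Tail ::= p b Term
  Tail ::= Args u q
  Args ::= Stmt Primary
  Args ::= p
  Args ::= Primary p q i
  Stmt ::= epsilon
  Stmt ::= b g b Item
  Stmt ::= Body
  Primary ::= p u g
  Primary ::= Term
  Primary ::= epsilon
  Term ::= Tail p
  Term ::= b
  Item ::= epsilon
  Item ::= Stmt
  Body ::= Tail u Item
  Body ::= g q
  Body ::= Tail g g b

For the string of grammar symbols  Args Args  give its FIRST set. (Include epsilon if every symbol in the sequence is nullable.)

{ b, g, p, u, epsilon }

Add FIRST(Args)\{epsilon} = { b, g, p, u }; Args is nullable, continue.
Add FIRST(Args)\{epsilon} = { b, g, p, u }; Args is nullable, continue.
Every symbol is nullable, so include epsilon.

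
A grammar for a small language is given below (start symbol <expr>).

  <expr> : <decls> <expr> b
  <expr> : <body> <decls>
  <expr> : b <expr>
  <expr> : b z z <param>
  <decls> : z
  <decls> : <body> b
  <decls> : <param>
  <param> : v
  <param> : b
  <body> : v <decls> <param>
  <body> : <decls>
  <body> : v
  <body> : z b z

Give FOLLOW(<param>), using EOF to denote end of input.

{ EOF, b, v, z }

In <expr> : b z z <param>: <param> is at the end, add FOLLOW(<expr>) = { EOF, b }.
In <decls> : <param>: <param> is at the end, add FOLLOW(<decls>) = { EOF, b, v, z }.
In <body> : v <decls> <param>: <param> is at the end, add FOLLOW(<body>) = { b, v, z }.
Union: FOLLOW(<param>) = { EOF, b, v, z }.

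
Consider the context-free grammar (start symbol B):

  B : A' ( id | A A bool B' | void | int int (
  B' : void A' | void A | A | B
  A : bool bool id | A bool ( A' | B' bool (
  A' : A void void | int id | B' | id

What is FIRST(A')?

From A' : A void void: add FIRST(A) = { bool, id, int, void }.
A' : int id contributes {int}.
From A' : B': add FIRST(B') = { bool, id, int, void }.
A' : id contributes {id}.
Union: FIRST(A') = { bool, id, int, void }.

{ bool, id, int, void }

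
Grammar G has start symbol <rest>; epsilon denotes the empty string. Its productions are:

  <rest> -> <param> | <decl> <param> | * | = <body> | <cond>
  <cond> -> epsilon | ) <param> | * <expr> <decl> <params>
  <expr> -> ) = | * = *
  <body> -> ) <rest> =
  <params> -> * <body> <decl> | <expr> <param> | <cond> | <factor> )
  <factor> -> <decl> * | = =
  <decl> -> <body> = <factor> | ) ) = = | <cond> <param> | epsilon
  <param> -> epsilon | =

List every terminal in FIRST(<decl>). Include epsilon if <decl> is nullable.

{ ), *, =, epsilon }

From <decl> -> <body> = <factor>: add FIRST(<body>) = { ) }.
<decl> -> ) ) = = contributes {)}.
From <decl> -> <cond> <param>: <cond>, <param> nullable, take FIRST(<cond>) ∪ FIRST(<param>) = { ), *, = }; also epsilon since the whole RHS is nullable.
<decl> -> epsilon contributes epsilon.
Union: FIRST(<decl>) = { ), *, =, epsilon }.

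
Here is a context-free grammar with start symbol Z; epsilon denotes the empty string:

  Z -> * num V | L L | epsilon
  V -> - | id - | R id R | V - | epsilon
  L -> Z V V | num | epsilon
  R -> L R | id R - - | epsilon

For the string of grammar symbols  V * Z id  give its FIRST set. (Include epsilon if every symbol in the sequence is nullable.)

Add FIRST(V)\{epsilon} = { *, -, id, num }; V is nullable, continue.
* is a terminal; add {*} and stop.

{ *, -, id, num }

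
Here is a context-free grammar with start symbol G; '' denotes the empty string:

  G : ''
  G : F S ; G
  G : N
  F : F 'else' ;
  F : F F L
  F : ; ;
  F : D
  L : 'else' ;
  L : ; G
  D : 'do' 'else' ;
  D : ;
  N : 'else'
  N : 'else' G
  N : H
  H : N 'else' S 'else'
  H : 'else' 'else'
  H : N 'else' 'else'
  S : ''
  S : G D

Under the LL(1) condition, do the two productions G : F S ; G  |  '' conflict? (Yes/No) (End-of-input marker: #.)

Yes

FIRST(F S ; G) = { 'do', ; } and FIRST('') = { '' }.
The second alternative is nullable and FOLLOW(G) = { #, 'do', 'else', ; } shares 'do' with FIRST of the first — conflict.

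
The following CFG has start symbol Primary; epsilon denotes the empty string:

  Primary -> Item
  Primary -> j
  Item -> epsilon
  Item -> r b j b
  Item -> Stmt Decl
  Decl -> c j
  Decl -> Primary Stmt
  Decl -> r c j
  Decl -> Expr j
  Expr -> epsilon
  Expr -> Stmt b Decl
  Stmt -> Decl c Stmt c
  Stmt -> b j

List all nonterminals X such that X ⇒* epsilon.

{ Expr, Item, Primary }

Directly nullable (have an epsilon-production): Item, Expr.
Primary -> Item with every symbol nullable, so Primary is nullable.
No other nonterminal has a production whose RHS symbols are all nullable.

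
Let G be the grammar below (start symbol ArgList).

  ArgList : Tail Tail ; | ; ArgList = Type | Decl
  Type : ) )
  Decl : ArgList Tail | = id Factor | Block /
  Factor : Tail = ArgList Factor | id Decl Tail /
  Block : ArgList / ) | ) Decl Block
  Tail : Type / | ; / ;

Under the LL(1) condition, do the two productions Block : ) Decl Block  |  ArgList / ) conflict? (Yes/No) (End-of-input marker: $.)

FIRST() Decl Block) = { ) } and FIRST(ArgList / )) = { ), ;, = }.
Both contain ), so the two alternatives are not disjoint — LL(1) conflict.

Yes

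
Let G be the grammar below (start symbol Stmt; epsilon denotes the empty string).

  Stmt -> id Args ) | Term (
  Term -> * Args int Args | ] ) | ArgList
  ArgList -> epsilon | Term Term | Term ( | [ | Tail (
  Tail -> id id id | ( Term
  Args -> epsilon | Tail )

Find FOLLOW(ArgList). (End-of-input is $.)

{ (, ), *, [, ], id }

In Term -> ArgList: ArgList is at the end, add FOLLOW(Term) = { (, ), *, [, ], id }.
Union: FOLLOW(ArgList) = { (, ), *, [, ], id }.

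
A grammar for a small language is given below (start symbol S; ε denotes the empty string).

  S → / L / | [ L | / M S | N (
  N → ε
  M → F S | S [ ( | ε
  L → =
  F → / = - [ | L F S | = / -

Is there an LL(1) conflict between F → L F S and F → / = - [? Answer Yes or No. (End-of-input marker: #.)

No

FIRST(L F S) = { = } and FIRST(/ = - [) = { / }.
The FIRST sets are disjoint and neither alternative is nullable — no conflict.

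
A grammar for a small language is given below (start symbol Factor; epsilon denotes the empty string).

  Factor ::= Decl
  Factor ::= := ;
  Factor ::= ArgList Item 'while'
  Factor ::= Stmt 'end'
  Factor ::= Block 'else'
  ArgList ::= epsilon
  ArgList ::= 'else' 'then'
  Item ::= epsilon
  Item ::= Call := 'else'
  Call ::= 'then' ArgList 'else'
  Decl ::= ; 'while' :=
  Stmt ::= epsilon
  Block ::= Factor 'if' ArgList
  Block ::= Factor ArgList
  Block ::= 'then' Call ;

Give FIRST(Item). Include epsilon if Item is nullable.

{ 'then', epsilon }

Item ::= epsilon contributes epsilon.
From Item ::= Call := 'else': add FIRST(Call) = { 'then' }.
Union: FIRST(Item) = { 'then', epsilon }.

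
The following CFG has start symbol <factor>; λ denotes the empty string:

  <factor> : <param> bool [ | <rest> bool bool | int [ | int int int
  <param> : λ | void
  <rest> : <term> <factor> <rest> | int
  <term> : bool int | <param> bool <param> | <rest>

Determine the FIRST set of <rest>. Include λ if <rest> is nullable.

{ bool, int, void }

From <rest> : <term> <factor> <rest>: add FIRST(<term>) = { bool, int, void }.
<rest> : int contributes {int}.
Union: FIRST(<rest>) = { bool, int, void }.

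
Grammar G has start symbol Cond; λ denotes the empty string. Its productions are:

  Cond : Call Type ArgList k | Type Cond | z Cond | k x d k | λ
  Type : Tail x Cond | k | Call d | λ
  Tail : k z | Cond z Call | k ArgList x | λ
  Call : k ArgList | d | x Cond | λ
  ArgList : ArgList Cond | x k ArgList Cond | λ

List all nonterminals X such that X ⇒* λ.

Directly nullable (have an λ-production): Cond, Type, Tail, Call, ArgList.

{ ArgList, Call, Cond, Tail, Type }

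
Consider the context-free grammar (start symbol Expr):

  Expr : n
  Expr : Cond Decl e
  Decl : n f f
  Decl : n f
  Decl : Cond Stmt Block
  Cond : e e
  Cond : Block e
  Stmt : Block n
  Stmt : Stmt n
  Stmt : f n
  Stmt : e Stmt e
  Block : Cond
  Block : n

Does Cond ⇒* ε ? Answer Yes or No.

No nonterminal in this grammar is nullable.
No production of Cond has an RHS whose symbols are all nullable, so Cond is not nullable.

No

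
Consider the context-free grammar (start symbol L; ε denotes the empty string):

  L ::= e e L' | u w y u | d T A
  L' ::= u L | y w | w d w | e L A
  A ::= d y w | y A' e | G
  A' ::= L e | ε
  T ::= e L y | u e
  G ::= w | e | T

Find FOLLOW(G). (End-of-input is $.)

In A ::= G: G is at the end, add FOLLOW(A) = { $, d, e, u, w, y }.
Union: FOLLOW(G) = { $, d, e, u, w, y }.

{ $, d, e, u, w, y }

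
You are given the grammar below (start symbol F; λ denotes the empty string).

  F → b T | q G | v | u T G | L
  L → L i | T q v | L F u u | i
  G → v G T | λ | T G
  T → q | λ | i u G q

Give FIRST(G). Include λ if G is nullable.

G → v G T contributes {v}.
G → λ contributes λ.
From G → T G: T, G nullable, take FIRST(T) ∪ FIRST(G) = { i, q, v }; also λ since the whole RHS is nullable.
Union: FIRST(G) = { i, q, v, λ }.

{ i, q, v, λ }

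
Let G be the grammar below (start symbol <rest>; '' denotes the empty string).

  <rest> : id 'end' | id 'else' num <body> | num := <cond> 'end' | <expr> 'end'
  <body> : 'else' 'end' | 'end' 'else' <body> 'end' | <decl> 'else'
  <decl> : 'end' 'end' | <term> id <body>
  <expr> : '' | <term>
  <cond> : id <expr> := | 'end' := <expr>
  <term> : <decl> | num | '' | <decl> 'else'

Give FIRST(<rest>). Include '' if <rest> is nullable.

<rest> : id 'end' contributes {id}.
<rest> : id 'else' num <body> contributes {id}.
<rest> : num := <cond> 'end' contributes {num}.
From <rest> : <expr> 'end': <expr> nullable, take FIRST(<expr>) ∪ {'end'} = { 'end', id, num }.
Union: FIRST(<rest>) = { 'end', id, num }.

{ 'end', id, num }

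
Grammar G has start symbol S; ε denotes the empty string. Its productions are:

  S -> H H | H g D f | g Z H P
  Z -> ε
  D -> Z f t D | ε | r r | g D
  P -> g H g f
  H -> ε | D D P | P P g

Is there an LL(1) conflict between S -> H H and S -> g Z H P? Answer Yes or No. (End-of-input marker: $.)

Yes

FIRST(H H) = { f, g, r, ε } and FIRST(g Z H P) = { g }.
Both contain g, so the two alternatives are not disjoint — LL(1) conflict.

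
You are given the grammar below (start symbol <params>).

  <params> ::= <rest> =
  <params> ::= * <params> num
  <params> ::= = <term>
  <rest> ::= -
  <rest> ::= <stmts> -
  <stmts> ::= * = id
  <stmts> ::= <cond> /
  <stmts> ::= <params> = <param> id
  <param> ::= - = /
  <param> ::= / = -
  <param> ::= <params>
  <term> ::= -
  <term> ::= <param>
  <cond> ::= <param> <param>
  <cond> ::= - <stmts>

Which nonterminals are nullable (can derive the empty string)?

No nonterminal has an empty production or an RHS whose symbols are all nullable.

{ } (none)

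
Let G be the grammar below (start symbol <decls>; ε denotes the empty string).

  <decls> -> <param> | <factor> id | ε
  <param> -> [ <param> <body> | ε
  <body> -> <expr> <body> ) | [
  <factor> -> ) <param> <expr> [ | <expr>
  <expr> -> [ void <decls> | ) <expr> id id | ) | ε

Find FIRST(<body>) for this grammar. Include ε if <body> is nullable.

{ ), [ }

From <body> -> <expr> <body> ): <expr> nullable, take FIRST(<expr>) ∪ FIRST(<body>) = { ), [ }.
<body> -> [ contributes {[}.
Union: FIRST(<body>) = { ), [ }.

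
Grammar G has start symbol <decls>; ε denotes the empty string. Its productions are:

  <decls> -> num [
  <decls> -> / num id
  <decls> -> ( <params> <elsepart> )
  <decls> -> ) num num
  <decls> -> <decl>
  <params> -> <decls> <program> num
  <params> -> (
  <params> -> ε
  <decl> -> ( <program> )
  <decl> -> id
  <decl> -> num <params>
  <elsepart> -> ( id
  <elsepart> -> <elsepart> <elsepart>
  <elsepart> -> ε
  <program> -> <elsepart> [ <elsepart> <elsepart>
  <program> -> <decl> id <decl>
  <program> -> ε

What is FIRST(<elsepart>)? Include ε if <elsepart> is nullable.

<elsepart> -> ( id contributes {(}.
From <elsepart> -> <elsepart> <elsepart>: <elsepart>, <elsepart> nullable, take FIRST(<elsepart>) ∪ FIRST(<elsepart>) = { ( }; also ε since the whole RHS is nullable.
<elsepart> -> ε contributes ε.
Union: FIRST(<elsepart>) = { (, ε }.

{ (, ε }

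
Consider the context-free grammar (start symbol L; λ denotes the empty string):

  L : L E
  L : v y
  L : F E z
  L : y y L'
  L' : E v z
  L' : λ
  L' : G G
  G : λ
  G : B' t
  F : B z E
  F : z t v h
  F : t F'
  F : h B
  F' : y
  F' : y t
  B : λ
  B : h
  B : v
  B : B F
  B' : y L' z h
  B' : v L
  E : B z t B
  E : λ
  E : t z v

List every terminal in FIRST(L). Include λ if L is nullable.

From L : L E: add FIRST(L) = { h, t, v, y, z }.
L : v y contributes {v}.
From L : F E z: add FIRST(F) = { h, t, v, z }.
L : y y L' contributes {y}.
Union: FIRST(L) = { h, t, v, y, z }.

{ h, t, v, y, z }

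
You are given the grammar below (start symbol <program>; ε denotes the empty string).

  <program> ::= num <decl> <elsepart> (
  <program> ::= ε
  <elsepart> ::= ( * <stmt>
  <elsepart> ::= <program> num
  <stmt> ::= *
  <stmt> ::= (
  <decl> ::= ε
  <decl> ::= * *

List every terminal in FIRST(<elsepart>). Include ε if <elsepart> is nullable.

<elsepart> ::= ( * <stmt> contributes {(}.
From <elsepart> ::= <program> num: <program> nullable, take FIRST(<program>) ∪ {num} = { num }.
Union: FIRST(<elsepart>) = { (, num }.

{ (, num }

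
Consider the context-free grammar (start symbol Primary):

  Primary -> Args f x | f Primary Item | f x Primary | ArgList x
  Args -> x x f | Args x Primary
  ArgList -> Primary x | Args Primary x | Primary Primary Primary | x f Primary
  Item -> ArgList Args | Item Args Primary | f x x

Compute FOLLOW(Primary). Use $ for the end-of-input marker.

{ $, f, x }

Primary is the start symbol, so $ ∈ FOLLOW(Primary).
In Primary -> f Primary Item: add FIRST(Item) = { f, x }.
In Primary -> f x Primary: Primary is at the end, add FOLLOW(Primary) = { $, f, x }.
In Args -> Args x Primary: Primary is at the end, add FOLLOW(Args) = { $, f, x }.
In ArgList -> Primary x: add FIRST(x) = { x }.
In ArgList -> Args Primary x: add FIRST(x) = { x }.
In ArgList -> Primary Primary Primary: add FIRST(Primary Primary) = { f, x }.
In ArgList -> Primary Primary Primary: add FIRST(Primary) = { f, x }.
In ArgList -> Primary Primary Primary: Primary is at the end, add FOLLOW(ArgList) = { x }.
In ArgList -> x f Primary: Primary is at the end, add FOLLOW(ArgList) = { x }.
In Item -> Item Args Primary: Primary is at the end, add FOLLOW(Item) = { $, f, x }.
Union: FOLLOW(Primary) = { $, f, x }.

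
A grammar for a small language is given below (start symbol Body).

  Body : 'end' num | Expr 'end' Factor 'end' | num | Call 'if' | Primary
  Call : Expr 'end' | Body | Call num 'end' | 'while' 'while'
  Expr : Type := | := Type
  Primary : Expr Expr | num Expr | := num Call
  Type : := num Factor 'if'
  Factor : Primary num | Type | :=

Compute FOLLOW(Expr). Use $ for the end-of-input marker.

{ $, 'end', 'if', :=, num }

In Body : Expr 'end' Factor 'end': add FIRST('end' Factor 'end') = { 'end' }.
In Call : Expr 'end': add FIRST('end') = { 'end' }.
In Primary : Expr Expr: add FIRST(Expr) = { := }.
In Primary : Expr Expr: Expr is at the end, add FOLLOW(Primary) = { $, 'if', num }.
In Primary : num Expr: Expr is at the end, add FOLLOW(Primary) = { $, 'if', num }.
Union: FOLLOW(Expr) = { $, 'end', 'if', :=, num }.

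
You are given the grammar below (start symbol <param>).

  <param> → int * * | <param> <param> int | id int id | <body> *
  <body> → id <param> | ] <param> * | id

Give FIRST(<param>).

<param> → int * * contributes {int}.
From <param> → <param> <param> int: add FIRST(<param>) = { ], id, int }.
<param> → id int id contributes {id}.
From <param> → <body> *: add FIRST(<body>) = { ], id }.
Union: FIRST(<param>) = { ], id, int }.

{ ], id, int }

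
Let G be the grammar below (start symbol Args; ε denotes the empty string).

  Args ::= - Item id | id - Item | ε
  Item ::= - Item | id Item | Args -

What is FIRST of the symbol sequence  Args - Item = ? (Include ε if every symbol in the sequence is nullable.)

Add FIRST(Args)\{ε} = { -, id }; Args is nullable, continue.
- is a terminal; add {-} and stop.

{ -, id }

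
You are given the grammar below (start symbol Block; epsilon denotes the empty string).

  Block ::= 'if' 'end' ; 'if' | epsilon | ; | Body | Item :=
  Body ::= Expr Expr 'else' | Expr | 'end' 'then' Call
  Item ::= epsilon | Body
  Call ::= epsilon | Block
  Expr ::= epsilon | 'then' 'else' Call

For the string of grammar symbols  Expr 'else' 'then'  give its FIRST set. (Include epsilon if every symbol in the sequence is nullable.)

Add FIRST(Expr)\{epsilon} = { 'then' }; Expr is nullable, continue.
'else' is a terminal; add {'else'} and stop.

{ 'else', 'then' }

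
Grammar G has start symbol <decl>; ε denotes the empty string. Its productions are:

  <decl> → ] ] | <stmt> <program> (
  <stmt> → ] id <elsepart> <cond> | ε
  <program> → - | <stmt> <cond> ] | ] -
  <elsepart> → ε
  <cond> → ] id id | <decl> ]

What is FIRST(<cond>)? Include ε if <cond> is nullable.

{ -, ] }

<cond> → ] id id contributes {]}.
From <cond> → <decl> ]: add FIRST(<decl>) = { -, ] }.
Union: FIRST(<cond>) = { -, ] }.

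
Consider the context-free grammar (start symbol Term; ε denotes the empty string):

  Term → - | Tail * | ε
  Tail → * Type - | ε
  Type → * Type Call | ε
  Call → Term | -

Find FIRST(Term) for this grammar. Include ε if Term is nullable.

{ *, -, ε }

Term → - contributes {-}.
From Term → Tail *: Tail nullable, take FIRST(Tail) ∪ {*} = { * }.
Term → ε contributes ε.
Union: FIRST(Term) = { *, -, ε }.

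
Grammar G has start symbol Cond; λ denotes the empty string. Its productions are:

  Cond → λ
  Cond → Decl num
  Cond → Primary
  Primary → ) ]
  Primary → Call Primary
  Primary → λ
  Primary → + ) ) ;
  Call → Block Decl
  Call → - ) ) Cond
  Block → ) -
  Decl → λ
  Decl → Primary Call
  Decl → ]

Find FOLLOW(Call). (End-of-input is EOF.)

{ EOF, ), +, -, num }

In Primary → Call Primary: add FIRST(Primary)\{λ} = { ), +, - }.
  Since Primary is nullable, also add FOLLOW(Primary) = { EOF, ), +, -, num }.
In Decl → Primary Call: Call is at the end, add FOLLOW(Decl) = { EOF, ), +, -, num }.
Union: FOLLOW(Call) = { EOF, ), +, -, num }.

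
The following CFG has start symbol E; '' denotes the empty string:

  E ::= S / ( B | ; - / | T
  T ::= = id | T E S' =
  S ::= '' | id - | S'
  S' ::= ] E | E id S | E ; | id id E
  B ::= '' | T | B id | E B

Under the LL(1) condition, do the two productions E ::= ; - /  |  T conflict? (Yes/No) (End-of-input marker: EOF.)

FIRST(; - /) = { ; } and FIRST(T) = { = }.
The FIRST sets are disjoint and neither alternative is nullable — no conflict.

No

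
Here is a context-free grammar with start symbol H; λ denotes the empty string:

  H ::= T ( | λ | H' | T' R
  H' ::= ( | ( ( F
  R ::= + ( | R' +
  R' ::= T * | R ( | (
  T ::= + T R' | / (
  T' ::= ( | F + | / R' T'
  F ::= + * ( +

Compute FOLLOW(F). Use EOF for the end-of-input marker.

In H' ::= ( ( F: F is at the end, add FOLLOW(H') = { EOF }.
In T' ::= F +: add FIRST(+) = { + }.
Union: FOLLOW(F) = { EOF, + }.

{ EOF, + }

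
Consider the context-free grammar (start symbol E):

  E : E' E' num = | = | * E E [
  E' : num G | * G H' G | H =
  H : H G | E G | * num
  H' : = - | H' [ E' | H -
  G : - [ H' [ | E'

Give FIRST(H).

{ *, =, num }

From H : H G: add FIRST(H) = { *, =, num }.
From H : E G: add FIRST(E) = { *, =, num }.
H : * num contributes {*}.
Union: FIRST(H) = { *, =, num }.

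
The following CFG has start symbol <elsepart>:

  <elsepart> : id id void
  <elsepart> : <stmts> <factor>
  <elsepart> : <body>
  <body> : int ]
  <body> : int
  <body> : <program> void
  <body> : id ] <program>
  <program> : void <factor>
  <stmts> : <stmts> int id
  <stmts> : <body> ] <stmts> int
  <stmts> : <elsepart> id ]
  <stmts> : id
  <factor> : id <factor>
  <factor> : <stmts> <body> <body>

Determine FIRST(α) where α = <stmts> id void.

{ id, int, void }

Add FIRST(<stmts>) = { id, int, void }; <stmts> is not nullable, stop.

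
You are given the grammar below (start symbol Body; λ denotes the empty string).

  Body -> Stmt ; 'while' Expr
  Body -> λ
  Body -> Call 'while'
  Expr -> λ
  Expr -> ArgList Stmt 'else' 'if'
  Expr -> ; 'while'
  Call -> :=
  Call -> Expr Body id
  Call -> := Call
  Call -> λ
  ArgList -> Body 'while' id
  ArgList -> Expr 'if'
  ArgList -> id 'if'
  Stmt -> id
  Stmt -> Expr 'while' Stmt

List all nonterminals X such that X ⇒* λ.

Directly nullable (have an λ-production): Body, Expr, Call.
No other nonterminal has a production whose RHS symbols are all nullable.

{ Body, Call, Expr }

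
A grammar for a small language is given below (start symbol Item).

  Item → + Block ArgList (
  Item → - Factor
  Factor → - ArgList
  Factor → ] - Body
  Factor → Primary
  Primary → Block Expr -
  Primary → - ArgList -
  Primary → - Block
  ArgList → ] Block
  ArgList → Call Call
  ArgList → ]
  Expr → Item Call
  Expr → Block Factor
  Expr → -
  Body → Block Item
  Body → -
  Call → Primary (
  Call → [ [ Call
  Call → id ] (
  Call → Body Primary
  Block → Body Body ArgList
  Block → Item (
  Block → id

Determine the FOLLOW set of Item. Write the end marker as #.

{ #, (, +, -, [, ], id }

Item is the start symbol, so # ∈ FOLLOW(Item).
In Expr → Item Call: add FIRST(Call) = { +, -, [, id }.
In Body → Block Item: Item is at the end, add FOLLOW(Body) = { #, (, +, -, [, ], id }.
In Block → Item (: add FIRST(() = { ( }.
Union: FOLLOW(Item) = { #, (, +, -, [, ], id }.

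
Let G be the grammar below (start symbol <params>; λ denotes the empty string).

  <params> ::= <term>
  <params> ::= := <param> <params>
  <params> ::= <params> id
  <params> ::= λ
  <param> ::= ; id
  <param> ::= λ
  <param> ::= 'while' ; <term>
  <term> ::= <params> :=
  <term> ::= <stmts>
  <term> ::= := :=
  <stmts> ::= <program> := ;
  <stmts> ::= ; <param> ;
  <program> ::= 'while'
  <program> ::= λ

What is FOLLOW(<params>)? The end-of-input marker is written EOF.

<params> is the start symbol, so EOF ∈ FOLLOW(<params>).
In <params> ::= := <param> <params>: <params> is at the end, add FOLLOW(<params>) = { EOF, :=, id }.
In <params> ::= <params> id: add FIRST(id) = { id }.
In <term> ::= <params> :=: add FIRST(:=) = { := }.
Union: FOLLOW(<params>) = { EOF, :=, id }.

{ EOF, :=, id }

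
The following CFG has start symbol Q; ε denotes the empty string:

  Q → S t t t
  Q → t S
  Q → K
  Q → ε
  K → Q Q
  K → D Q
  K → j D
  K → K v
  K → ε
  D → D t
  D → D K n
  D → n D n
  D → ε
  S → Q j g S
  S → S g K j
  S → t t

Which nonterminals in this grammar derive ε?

Directly nullable (have an ε-production): Q, K, D.
No other nonterminal has a production whose RHS symbols are all nullable.

{ D, K, Q }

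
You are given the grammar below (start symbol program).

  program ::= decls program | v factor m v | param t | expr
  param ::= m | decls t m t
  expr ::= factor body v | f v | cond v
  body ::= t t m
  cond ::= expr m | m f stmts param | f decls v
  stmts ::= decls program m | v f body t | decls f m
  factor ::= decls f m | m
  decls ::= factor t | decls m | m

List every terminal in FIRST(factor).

From factor ::= decls f m: add FIRST(decls) = { m }.
factor ::= m contributes {m}.
Union: FIRST(factor) = { m }.

{ m }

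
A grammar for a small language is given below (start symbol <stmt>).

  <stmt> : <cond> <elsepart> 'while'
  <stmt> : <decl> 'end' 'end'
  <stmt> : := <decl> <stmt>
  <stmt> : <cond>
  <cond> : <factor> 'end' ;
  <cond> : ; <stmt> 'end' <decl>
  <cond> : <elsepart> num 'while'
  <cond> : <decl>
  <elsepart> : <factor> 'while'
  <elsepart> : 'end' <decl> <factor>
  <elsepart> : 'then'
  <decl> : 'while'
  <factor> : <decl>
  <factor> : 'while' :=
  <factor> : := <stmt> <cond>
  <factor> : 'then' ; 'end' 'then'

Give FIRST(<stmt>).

{ 'end', 'then', 'while', :=, ; }

From <stmt> : <cond> <elsepart> 'while': add FIRST(<cond>) = { 'end', 'then', 'while', :=, ; }.
From <stmt> : <decl> 'end' 'end': add FIRST(<decl>) = { 'while' }.
<stmt> : := <decl> <stmt> contributes {:=}.
From <stmt> : <cond>: add FIRST(<cond>) = { 'end', 'then', 'while', :=, ; }.
Union: FIRST(<stmt>) = { 'end', 'then', 'while', :=, ; }.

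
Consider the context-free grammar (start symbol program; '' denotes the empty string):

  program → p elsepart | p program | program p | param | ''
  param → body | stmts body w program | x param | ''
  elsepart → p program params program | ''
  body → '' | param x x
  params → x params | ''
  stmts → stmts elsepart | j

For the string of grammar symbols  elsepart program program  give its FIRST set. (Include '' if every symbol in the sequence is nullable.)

{ j, p, x, '' }

Add FIRST(elsepart)\{''} = { p }; elsepart is nullable, continue.
Add FIRST(program)\{''} = { j, p, x }; program is nullable, continue.
Add FIRST(program)\{''} = { j, p, x }; program is nullable, continue.
Every symbol is nullable, so include ''.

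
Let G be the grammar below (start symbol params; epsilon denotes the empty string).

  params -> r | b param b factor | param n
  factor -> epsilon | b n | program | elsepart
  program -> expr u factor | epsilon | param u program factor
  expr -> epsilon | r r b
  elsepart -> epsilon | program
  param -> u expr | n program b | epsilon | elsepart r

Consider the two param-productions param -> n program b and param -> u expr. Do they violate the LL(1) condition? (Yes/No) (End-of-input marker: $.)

No

FIRST(n program b) = { n } and FIRST(u expr) = { u }.
The FIRST sets are disjoint and neither alternative is nullable — no conflict.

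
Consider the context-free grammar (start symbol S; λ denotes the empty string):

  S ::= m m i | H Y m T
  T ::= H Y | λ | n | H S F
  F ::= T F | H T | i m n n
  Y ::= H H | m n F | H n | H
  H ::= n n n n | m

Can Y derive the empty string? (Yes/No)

Nullable nonterminals: T.
No production of Y has an RHS whose symbols are all nullable, so Y is not nullable.

No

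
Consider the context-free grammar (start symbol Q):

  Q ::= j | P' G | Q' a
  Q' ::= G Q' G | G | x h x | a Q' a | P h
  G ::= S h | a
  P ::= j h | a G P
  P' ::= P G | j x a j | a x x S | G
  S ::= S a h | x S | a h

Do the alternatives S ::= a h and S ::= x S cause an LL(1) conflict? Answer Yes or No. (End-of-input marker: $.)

No

FIRST(a h) = { a } and FIRST(x S) = { x }.
The FIRST sets are disjoint and neither alternative is nullable — no conflict.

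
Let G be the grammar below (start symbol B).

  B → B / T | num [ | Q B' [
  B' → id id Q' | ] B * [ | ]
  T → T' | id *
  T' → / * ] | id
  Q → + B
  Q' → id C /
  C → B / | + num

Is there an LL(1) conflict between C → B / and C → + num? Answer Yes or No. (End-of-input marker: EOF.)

FIRST(B /) = { +, num } and FIRST(+ num) = { + }.
Both contain +, so the two alternatives are not disjoint — LL(1) conflict.

Yes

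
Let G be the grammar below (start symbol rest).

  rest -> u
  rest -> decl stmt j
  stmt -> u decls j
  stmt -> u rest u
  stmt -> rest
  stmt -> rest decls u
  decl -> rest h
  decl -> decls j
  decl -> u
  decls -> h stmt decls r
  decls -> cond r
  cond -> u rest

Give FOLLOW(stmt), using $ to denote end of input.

In rest -> decl stmt j: add FIRST(j) = { j }.
In decls -> h stmt decls r: add FIRST(decls r) = { h, u }.
Union: FOLLOW(stmt) = { h, j, u }.

{ h, j, u }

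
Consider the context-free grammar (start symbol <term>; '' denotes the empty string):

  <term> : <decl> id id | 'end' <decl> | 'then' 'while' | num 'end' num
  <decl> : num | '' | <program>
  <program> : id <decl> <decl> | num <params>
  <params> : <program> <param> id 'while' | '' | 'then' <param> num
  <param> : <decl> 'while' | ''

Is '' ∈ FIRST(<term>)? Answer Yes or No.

No

Nullable nonterminals: <decl>, <param>, <params>.
No production of <term> has an RHS whose symbols are all nullable, so <term> is not nullable.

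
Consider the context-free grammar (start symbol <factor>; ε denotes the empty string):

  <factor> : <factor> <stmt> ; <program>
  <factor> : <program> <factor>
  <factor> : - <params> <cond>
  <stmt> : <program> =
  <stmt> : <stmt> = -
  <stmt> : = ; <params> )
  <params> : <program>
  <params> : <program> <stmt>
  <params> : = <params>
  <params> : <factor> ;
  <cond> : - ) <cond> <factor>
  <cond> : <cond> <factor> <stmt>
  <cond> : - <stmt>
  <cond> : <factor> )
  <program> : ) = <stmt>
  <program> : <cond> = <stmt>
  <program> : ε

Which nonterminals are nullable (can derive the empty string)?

Directly nullable (have an ε-production): <program>.
<params> : <program> with every symbol nullable, so <params> is nullable.
No other nonterminal has a production whose RHS symbols are all nullable.

{ <params>, <program> }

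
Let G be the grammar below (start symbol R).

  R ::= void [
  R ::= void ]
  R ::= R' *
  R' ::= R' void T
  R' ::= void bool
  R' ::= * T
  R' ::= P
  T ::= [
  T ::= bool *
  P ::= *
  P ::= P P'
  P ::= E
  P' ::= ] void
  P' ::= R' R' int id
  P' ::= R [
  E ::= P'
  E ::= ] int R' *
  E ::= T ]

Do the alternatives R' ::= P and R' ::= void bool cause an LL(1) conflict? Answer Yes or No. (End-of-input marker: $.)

FIRST(P) = { *, [, ], bool, void } and FIRST(void bool) = { void }.
Both contain void, so the two alternatives are not disjoint — LL(1) conflict.

Yes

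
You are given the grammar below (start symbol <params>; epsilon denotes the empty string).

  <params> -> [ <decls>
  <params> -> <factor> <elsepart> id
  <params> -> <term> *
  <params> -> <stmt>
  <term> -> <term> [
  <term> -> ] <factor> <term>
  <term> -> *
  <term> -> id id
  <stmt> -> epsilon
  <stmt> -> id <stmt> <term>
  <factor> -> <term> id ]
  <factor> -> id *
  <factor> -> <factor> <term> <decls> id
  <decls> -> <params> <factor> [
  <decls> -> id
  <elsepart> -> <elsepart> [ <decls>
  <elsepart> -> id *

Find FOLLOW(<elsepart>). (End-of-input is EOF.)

In <params> -> <factor> <elsepart> id: add FIRST(id) = { id }.
In <elsepart> -> <elsepart> [ <decls>: add FIRST([ <decls>) = { [ }.
Union: FOLLOW(<elsepart>) = { [, id }.

{ [, id }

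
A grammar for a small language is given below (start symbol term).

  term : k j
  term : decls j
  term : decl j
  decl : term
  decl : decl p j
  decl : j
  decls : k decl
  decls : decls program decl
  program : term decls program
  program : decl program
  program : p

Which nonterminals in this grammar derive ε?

No nonterminal has an empty production or an RHS whose symbols are all nullable.

{ } (none)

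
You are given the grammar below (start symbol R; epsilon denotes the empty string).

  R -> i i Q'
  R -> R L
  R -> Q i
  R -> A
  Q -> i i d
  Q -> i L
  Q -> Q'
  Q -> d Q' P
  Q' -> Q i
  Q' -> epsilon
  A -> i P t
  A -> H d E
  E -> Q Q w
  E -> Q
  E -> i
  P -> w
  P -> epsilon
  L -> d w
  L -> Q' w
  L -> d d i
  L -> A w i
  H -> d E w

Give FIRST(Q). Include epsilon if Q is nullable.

{ d, i, epsilon }

Q -> i i d contributes {i}.
Q -> i L contributes {i}.
From Q -> Q': add FIRST(Q') = { d, i, epsilon } (including epsilon since Q' is nullable).
Q -> d Q' P contributes {d}.
Union: FIRST(Q) = { d, i, epsilon }.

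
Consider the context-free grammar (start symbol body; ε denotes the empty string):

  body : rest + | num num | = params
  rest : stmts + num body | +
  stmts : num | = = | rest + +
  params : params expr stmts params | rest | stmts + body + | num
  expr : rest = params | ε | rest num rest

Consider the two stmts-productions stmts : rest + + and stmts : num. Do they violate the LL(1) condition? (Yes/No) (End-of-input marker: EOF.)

Yes

FIRST(rest + +) = { +, =, num } and FIRST(num) = { num }.
Both contain num, so the two alternatives are not disjoint — LL(1) conflict.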